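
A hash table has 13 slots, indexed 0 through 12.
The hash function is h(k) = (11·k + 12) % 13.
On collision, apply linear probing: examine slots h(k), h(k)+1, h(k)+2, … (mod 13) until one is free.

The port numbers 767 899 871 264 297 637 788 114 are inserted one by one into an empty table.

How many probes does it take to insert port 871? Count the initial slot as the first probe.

Insert 767: h=12, slot 12 empty -> index 12.
Insert 899: h=8, slot 8 empty -> index 8.
Insert 871: h=12, slot 12 occupied -> index 0.
Insert 264: h=4, slot 4 empty -> index 4.
Insert 297: h=3, slot 3 empty -> index 3.
Insert 637: h=12, slots 12,0 occupied -> index 1.
Insert 788: h=9, slot 9 empty -> index 9.
Insert 114: h=5, slot 5 empty -> index 5.
Table: [871, 637, ., 297, 264, 114, ., ., 899, 788, ., ., 767]

2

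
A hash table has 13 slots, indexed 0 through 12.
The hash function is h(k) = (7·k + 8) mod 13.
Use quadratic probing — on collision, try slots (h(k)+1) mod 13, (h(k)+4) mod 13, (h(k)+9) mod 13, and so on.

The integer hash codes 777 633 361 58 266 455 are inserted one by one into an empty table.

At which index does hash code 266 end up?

Insert 777: h=0, slot 0 empty → index 0.
Insert 633: h=6, slot 6 empty → index 6.
Insert 361: h=0, slot 0 occupied → index 1.
Insert 58: h=11, slot 11 empty → index 11.
Insert 266: h=11, slot 11 occupied → index 12.
Insert 455: h=8, slot 8 empty → index 8.
Table: [777, 361, _, _, _, _, 633, _, 455, _, _, 58, 266]

12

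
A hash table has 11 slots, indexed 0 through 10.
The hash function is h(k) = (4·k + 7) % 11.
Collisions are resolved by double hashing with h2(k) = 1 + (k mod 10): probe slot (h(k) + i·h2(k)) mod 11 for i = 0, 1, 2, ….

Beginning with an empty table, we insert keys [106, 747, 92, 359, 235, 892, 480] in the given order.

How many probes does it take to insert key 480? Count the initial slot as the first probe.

3

Insert 106: h=2, slot 2 empty -> index 2.
Insert 747: h=3, slot 3 empty -> index 3.
Insert 92: h=1, slot 1 empty -> index 1.
Insert 359: h=2, h2=10, slots 2,1 occupied -> index 0.
Insert 235: h=1, h2=6, slot 1 occupied -> index 7.
Insert 892: h=0, h2=3, slots 0,3 occupied -> index 6.
Insert 480: h=2, h2=1, slots 2,3 occupied -> index 4.
Table: [359, 92, 106, 747, 480, _, 892, 235, _, _, _]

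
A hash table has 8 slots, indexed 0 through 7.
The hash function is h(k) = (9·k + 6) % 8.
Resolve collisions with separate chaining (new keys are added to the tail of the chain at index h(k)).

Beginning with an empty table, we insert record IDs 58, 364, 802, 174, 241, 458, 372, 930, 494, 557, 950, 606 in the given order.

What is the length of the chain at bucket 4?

Insert 58: h=0, bucket 0 empty -> new chain.
Insert 364: h=2, bucket 2 empty -> new chain.
Insert 802: h=0, bucket 0 nonempty -> append to chain.
Insert 174: h=4, bucket 4 empty -> new chain.
Insert 241: h=7, bucket 7 empty -> new chain.
Insert 458: h=0, bucket 0 nonempty -> append to chain.
Insert 372: h=2, bucket 2 nonempty -> append to chain.
Insert 930: h=0, bucket 0 nonempty -> append to chain.
Insert 494: h=4, bucket 4 nonempty -> append to chain.
Insert 557: h=3, bucket 3 empty -> new chain.
Insert 950: h=4, bucket 4 nonempty -> append to chain.
Insert 606: h=4, bucket 4 nonempty -> append to chain.
Final buckets:
0: 58 -> 802 -> 458 -> 930
1: ∅
2: 364 -> 372
3: 557
4: 174 -> 494 -> 950 -> 606
5: ∅
6: ∅
7: 241

4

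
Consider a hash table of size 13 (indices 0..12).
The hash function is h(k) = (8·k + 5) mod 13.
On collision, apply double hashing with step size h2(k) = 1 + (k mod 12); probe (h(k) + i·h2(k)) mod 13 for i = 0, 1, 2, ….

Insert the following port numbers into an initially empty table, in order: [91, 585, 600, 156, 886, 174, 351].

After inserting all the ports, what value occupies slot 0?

91 hashes to 5; slot 5 is free → place at 5.
585 hashes to 5, h2=10; 5 taken → place at 2.
600 hashes to 8; slot 8 is free → place at 8.
156 hashes to 5, h2=1; 5 taken → place at 6.
886 hashes to 8, h2=11; 8,6 taken → place at 4.
174 hashes to 6, h2=7; 6 taken → place at 0.
351 hashes to 5, h2=4; 5 taken → place at 9.
Table: [174, -, 585, -, 886, 91, 156, -, 600, 351, -, -, -]

174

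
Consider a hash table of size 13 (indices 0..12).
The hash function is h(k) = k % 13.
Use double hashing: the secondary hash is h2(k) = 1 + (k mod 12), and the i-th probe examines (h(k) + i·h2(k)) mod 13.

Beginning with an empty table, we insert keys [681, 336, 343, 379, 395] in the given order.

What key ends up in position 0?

343

Insert 681: h=5, slot 5 empty -> index 5.
Insert 336: h=11, slot 11 empty -> index 11.
Insert 343: h=5, h2=8, slot 5 occupied -> index 0.
Insert 379: h=2, slot 2 empty -> index 2.
Insert 395: h=5, h2=12, slot 5 occupied -> index 4.
Table: [343, -, 379, -, 395, 681, -, -, -, -, -, 336, -]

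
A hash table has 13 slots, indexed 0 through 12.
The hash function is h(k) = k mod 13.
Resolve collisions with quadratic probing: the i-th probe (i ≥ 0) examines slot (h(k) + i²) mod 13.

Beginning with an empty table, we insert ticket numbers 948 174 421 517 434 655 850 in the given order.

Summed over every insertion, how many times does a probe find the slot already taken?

948 hashes to 12; slot 12 is free => place at 12.
174 hashes to 5; slot 5 is free => place at 5.
421 hashes to 5; 5 taken => place at 6.
517 hashes to 10; slot 10 is free => place at 10.
434 hashes to 5; 5,6 taken => place at 9.
655 hashes to 5; 5,6,9 taken => place at 1.
850 hashes to 5; 5,6,9,1 taken => place at 8.
Table: [_, 655, _, _, _, 174, 421, _, 850, 434, 517, _, 948]

10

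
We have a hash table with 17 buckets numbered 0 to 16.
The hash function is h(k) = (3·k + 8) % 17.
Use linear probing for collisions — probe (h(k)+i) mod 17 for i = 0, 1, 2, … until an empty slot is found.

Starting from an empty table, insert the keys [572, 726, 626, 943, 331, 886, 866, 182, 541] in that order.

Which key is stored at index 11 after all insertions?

182

572 hashes to 7; slot 7 is free -> place at 7.
726 hashes to 10; slot 10 is free -> place at 10.
626 hashes to 16; slot 16 is free -> place at 16.
943 hashes to 15; slot 15 is free -> place at 15.
331 hashes to 15; 15,16 taken -> place at 0.
886 hashes to 14; slot 14 is free -> place at 14.
866 hashes to 5; slot 5 is free -> place at 5.
182 hashes to 10; 10 taken -> place at 11.
541 hashes to 16; 16,0 taken -> place at 1.
Table: [331, 541, ., ., ., 866, ., 572, ., ., 726, 182, ., ., 886, 943, 626]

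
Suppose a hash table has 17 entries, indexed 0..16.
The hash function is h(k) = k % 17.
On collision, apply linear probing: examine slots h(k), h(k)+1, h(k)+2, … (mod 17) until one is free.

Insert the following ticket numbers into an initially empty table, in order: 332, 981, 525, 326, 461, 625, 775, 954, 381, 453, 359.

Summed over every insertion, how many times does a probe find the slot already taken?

5

332 hashes to 9; slot 9 is free => place at 9.
981 hashes to 12; slot 12 is free => place at 12.
525 hashes to 15; slot 15 is free => place at 15.
326 hashes to 3; slot 3 is free => place at 3.
461 hashes to 2; slot 2 is free => place at 2.
625 hashes to 13; slot 13 is free => place at 13.
775 hashes to 10; slot 10 is free => place at 10.
954 hashes to 2; 2,3 taken => place at 4.
381 hashes to 7; slot 7 is free => place at 7.
453 hashes to 11; slot 11 is free => place at 11.
359 hashes to 2; 2,3,4 taken => place at 5.
Table: [-, -, 461, 326, 954, 359, -, 381, -, 332, 775, 453, 981, 625, -, 525, -]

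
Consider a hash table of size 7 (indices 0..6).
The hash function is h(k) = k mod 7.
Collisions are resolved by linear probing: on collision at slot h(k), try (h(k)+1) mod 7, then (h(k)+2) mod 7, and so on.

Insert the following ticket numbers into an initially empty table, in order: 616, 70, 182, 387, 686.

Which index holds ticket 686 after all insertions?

4

616: h=0 -> slot 0
70: h=0, probe 0,1 -> slot 1
182: h=0, probe 0,1,2 -> slot 2
387: h=2, probe 2,3 -> slot 3
686: h=0, probe 0,1,2,3,4 -> slot 4
Table: [616, 70, 182, 387, 686, -, -]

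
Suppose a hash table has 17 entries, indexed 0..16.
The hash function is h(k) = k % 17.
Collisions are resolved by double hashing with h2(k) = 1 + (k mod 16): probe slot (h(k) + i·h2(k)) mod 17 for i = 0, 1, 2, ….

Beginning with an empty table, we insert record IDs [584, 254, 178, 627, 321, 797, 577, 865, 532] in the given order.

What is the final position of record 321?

584: h=6 -> slot 6
254: h=16 -> slot 16
178: h=8 -> slot 8
627: h=15 -> slot 15
321: h=15, h2=2, probe 15,0 -> slot 0
797: h=15, h2=14, probe 15,12 -> slot 12
577: h=16, h2=2, probe 16,1 -> slot 1
865: h=15, h2=2, probe 15,0,2 -> slot 2
532: h=5 -> slot 5
Table: [321, 577, 865, _, _, 532, 584, _, 178, _, _, _, 797, _, _, 627, 254]

0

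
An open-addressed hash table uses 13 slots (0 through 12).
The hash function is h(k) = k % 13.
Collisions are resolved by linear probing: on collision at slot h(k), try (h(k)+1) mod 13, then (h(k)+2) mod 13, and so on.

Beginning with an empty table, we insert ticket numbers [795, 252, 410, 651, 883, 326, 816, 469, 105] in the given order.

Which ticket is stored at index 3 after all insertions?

795 hashes to 2; slot 2 is free => place at 2.
252 hashes to 5; slot 5 is free => place at 5.
410 hashes to 7; slot 7 is free => place at 7.
651 hashes to 1; slot 1 is free => place at 1.
883 hashes to 12; slot 12 is free => place at 12.
326 hashes to 1; 1,2 taken => place at 3.
816 hashes to 10; slot 10 is free => place at 10.
469 hashes to 1; 1,2,3 taken => place at 4.
105 hashes to 1; 1,2,3,4,5 taken => place at 6.
Table: [∅, 651, 795, 326, 469, 252, 105, 410, ∅, ∅, 816, ∅, 883]

326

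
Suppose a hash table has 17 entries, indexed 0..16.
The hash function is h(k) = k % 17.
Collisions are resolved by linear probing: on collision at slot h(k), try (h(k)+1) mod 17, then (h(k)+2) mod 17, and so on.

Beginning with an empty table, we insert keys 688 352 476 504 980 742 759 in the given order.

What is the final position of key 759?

15

688: h=8 => slot 8
352: h=12 => slot 12
476: h=0 => slot 0
504: h=11 => slot 11
980: h=11, probe 11,12,13 => slot 13
742: h=11, probe 11,12,13,14 => slot 14
759: h=11, probe 11,12,13,14,15 => slot 15
Table: [476, ., ., ., ., ., ., ., 688, ., ., 504, 352, 980, 742, 759, .]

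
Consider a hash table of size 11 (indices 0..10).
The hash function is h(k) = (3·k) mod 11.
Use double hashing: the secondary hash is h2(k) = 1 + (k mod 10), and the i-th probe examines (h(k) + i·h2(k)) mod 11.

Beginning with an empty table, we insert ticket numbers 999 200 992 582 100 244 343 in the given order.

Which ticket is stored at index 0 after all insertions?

244

999 hashes to 5; slot 5 is free => place at 5.
200 hashes to 6; slot 6 is free => place at 6.
992 hashes to 6, h2=3; 6 taken => place at 9.
582 hashes to 8; slot 8 is free => place at 8.
100 hashes to 3; slot 3 is free => place at 3.
244 hashes to 6, h2=5; 6 taken => place at 0.
343 hashes to 6, h2=4; 6 taken => place at 10.
Table: [244, ., ., 100, ., 999, 200, ., 582, 992, 343]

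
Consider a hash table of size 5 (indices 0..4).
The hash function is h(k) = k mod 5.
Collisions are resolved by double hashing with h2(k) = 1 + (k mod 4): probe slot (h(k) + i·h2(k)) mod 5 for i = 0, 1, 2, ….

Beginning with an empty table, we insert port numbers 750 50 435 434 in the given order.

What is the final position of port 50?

3

Insert 750: h=0, slot 0 empty → index 0.
Insert 50: h=0, h2=3, slot 0 occupied → index 3.
Insert 435: h=0, h2=4, slot 0 occupied → index 4.
Insert 434: h=4, h2=3, slot 4 occupied → index 2.
Table: [750, -, 434, 50, 435]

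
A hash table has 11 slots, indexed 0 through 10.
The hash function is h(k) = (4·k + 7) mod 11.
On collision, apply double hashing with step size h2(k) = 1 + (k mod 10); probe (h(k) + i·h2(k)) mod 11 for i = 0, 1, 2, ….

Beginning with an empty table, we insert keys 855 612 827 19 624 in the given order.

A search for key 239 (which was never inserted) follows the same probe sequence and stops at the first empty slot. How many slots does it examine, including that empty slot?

4

Insert 855: h=6, slot 6 empty -> index 6.
Insert 612: h=2, slot 2 empty -> index 2.
Insert 827: h=4, slot 4 empty -> index 4.
Insert 19: h=6, h2=10, slot 6 occupied -> index 5.
Insert 624: h=6, h2=5, slot 6 occupied -> index 0.
Table: [624, _, 612, _, 827, 19, 855, _, _, _, _]
Lookup 239: h=6, h2=10, probe 6,5,4,3 → slot 3 empty, not found.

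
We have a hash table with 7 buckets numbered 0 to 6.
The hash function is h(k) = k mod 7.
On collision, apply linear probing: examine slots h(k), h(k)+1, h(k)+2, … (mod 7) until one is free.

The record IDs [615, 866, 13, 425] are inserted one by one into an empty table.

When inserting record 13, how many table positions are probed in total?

2

Insert 615: h=6, slot 6 empty -> index 6.
Insert 866: h=5, slot 5 empty -> index 5.
Insert 13: h=6, slot 6 occupied -> index 0.
Insert 425: h=5, slots 5,6,0 occupied -> index 1.
Table: [13, 425, -, -, -, 866, 615]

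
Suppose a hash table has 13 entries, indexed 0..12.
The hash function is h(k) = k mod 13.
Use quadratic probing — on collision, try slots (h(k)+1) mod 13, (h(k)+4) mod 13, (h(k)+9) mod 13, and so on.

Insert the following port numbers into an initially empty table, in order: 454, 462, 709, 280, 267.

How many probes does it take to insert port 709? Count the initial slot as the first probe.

Insert 454: h=12, slot 12 empty → index 12.
Insert 462: h=7, slot 7 empty → index 7.
Insert 709: h=7, slot 7 occupied → index 8.
Insert 280: h=7, slots 7,8 occupied → index 11.
Insert 267: h=7, slots 7,8,11 occupied → index 3.
Table: [_, _, _, 267, _, _, _, 462, 709, _, _, 280, 454]

2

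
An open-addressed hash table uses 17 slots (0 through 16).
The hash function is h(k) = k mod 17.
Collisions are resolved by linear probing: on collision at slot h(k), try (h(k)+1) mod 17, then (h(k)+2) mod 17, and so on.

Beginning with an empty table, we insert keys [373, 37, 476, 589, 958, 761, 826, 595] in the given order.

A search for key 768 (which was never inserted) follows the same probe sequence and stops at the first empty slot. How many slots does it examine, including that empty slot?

Insert 373: h=16, slot 16 empty → index 16.
Insert 37: h=3, slot 3 empty → index 3.
Insert 476: h=0, slot 0 empty → index 0.
Insert 589: h=11, slot 11 empty → index 11.
Insert 958: h=6, slot 6 empty → index 6.
Insert 761: h=13, slot 13 empty → index 13.
Insert 826: h=10, slot 10 empty → index 10.
Insert 595: h=0, slot 0 occupied → index 1.
Table: [476, 595, ∅, 37, ∅, ∅, 958, ∅, ∅, ∅, 826, 589, ∅, 761, ∅, ∅, 373]
Lookup 768: h=3, probe 3,4 → slot 4 empty, not found.

2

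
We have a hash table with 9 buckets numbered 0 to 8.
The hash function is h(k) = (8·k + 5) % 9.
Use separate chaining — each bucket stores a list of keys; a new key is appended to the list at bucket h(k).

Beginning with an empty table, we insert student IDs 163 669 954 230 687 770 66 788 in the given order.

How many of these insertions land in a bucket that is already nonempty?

4

163 -> bucket 4
669 -> bucket 2
954 -> bucket 5
230 -> bucket 0
687 -> bucket 2 (collision)
770 -> bucket 0 (collision)
66 -> bucket 2 (collision)
788 -> bucket 0 (collision)
Final buckets:
0: 230 -> 770 -> 788
1: _
2: 669 -> 687 -> 66
3: _
4: 163
5: 954
6: _
7: _
8: _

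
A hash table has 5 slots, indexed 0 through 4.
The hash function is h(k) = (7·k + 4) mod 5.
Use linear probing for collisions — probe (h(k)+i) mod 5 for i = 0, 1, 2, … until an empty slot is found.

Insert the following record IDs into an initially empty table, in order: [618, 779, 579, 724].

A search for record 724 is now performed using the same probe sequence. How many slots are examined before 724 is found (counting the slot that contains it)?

Insert 618: h=0, slot 0 empty → index 0.
Insert 779: h=2, slot 2 empty → index 2.
Insert 579: h=2, slot 2 occupied → index 3.
Insert 724: h=2, slots 2,3 occupied → index 4.
Table: [618, —, 779, 579, 724]
Lookup 724: h=2, probe 2,3,4 → found at 4.

3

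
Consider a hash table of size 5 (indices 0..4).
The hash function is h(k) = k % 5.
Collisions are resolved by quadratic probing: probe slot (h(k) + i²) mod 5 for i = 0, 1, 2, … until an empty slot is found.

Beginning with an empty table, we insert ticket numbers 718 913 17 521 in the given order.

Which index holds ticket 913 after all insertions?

4

Insert 718: h=3, slot 3 empty → index 3.
Insert 913: h=3, slot 3 occupied → index 4.
Insert 17: h=2, slot 2 empty → index 2.
Insert 521: h=1, slot 1 empty → index 1.
Table: [-, 521, 17, 718, 913]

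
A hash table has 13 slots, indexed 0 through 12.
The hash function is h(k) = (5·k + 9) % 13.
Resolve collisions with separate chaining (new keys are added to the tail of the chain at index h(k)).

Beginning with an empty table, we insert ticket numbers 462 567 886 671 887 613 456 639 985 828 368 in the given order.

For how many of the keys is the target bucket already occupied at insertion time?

462 -> bucket 5
567 -> bucket 10
886 -> bucket 6
671 -> bucket 10 (collision)
887 -> bucket 11
613 -> bucket 6 (collision)
456 -> bucket 1
639 -> bucket 6 (collision)
985 -> bucket 7
828 -> bucket 2
368 -> bucket 3
Final buckets:
0: _
1: 456
2: 828
3: 368
4: _
5: 462
6: 886 -> 613 -> 639
7: 985
8: _
9: _
10: 567 -> 671
11: 887
12: _

3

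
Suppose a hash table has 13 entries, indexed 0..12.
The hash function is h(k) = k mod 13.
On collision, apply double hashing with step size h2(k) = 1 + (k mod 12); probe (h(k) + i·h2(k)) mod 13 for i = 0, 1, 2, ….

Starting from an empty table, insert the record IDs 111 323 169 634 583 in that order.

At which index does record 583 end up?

6

Insert 111: h=7, slot 7 empty → index 7.
Insert 323: h=11, slot 11 empty → index 11.
Insert 169: h=0, slot 0 empty → index 0.
Insert 634: h=10, slot 10 empty → index 10.
Insert 583: h=11, h2=8, slot 11 occupied → index 6.
Table: [169, -, -, -, -, -, 583, 111, -, -, 634, 323, -]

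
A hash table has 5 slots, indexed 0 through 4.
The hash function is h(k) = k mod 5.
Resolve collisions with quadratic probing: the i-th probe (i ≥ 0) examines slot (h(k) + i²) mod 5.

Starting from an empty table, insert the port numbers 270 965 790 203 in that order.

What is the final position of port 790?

Insert 270: h=0, slot 0 empty => index 0.
Insert 965: h=0, slot 0 occupied => index 1.
Insert 790: h=0, slots 0,1 occupied => index 4.
Insert 203: h=3, slot 3 empty => index 3.
Table: [270, 965, ∅, 203, 790]

4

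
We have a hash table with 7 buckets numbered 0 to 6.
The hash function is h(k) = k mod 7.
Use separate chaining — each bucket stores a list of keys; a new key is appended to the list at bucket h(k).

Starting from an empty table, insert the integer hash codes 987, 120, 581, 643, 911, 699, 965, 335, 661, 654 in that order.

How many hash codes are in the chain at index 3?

2

Insert 987: h=0, bucket 0 empty → new chain.
Insert 120: h=1, bucket 1 empty → new chain.
Insert 581: h=0, bucket 0 nonempty → append to chain.
Insert 643: h=6, bucket 6 empty → new chain.
Insert 911: h=1, bucket 1 nonempty → append to chain.
Insert 699: h=6, bucket 6 nonempty → append to chain.
Insert 965: h=6, bucket 6 nonempty → append to chain.
Insert 335: h=6, bucket 6 nonempty → append to chain.
Insert 661: h=3, bucket 3 empty → new chain.
Insert 654: h=3, bucket 3 nonempty → append to chain.
Final buckets:
0: 987 -> 581
1: 120 -> 911
2: -
3: 661 -> 654
4: -
5: -
6: 643 -> 699 -> 965 -> 335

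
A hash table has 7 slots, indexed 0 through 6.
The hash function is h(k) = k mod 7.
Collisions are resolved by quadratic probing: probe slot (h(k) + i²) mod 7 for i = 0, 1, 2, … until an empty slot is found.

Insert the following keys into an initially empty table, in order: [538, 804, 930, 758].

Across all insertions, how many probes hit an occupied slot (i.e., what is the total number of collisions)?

Insert 538: h=6, slot 6 empty -> index 6.
Insert 804: h=6, slot 6 occupied -> index 0.
Insert 930: h=6, slots 6,0 occupied -> index 3.
Insert 758: h=2, slot 2 empty -> index 2.
Table: [804, ∅, 758, 930, ∅, ∅, 538]

3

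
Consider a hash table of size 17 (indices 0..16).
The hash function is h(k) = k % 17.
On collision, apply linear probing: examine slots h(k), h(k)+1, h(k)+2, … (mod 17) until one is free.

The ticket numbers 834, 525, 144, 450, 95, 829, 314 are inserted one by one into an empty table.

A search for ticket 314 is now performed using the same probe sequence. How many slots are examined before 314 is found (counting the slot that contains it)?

834 hashes to 1; slot 1 is free -> place at 1.
525 hashes to 15; slot 15 is free -> place at 15.
144 hashes to 8; slot 8 is free -> place at 8.
450 hashes to 8; 8 taken -> place at 9.
95 hashes to 10; slot 10 is free -> place at 10.
829 hashes to 13; slot 13 is free -> place at 13.
314 hashes to 8; 8,9,10 taken -> place at 11.
Table: [., 834, ., ., ., ., ., ., 144, 450, 95, 314, ., 829, ., 525, .]
Lookup 314: h=8, probe 8,9,10,11 → found at 11.

4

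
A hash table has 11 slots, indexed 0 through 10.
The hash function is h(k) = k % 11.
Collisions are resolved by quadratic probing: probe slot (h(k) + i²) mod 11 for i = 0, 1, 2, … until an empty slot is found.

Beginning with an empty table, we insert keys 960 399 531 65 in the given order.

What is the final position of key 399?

960: h=3 → slot 3
399: h=3, probe 3,4 → slot 4
531: h=3, probe 3,4,7 → slot 7
65: h=10 → slot 10
Table: [., ., ., 960, 399, ., ., 531, ., ., 65]

4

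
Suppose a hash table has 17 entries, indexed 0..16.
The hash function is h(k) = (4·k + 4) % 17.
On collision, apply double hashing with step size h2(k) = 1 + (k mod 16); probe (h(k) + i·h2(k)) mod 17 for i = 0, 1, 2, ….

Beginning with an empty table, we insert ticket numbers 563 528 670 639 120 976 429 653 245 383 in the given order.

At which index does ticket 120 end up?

0

563 hashes to 12; slot 12 is free => place at 12.
528 hashes to 8; slot 8 is free => place at 8.
670 hashes to 15; slot 15 is free => place at 15.
639 hashes to 10; slot 10 is free => place at 10.
120 hashes to 8, h2=9; 8 taken => place at 0.
976 hashes to 15, h2=1; 15 taken => place at 16.
429 hashes to 3; slot 3 is free => place at 3.
653 hashes to 15, h2=14; 15,12 taken => place at 9.
245 hashes to 15, h2=6; 15 taken => place at 4.
383 hashes to 6; slot 6 is free => place at 6.
Table: [120, ., ., 429, 245, ., 383, ., 528, 653, 639, ., 563, ., ., 670, 976]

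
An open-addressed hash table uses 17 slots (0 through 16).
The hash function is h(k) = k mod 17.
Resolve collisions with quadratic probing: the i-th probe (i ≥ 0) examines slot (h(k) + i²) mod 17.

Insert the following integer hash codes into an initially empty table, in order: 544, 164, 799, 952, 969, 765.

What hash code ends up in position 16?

Insert 544: h=0, slot 0 empty -> index 0.
Insert 164: h=11, slot 11 empty -> index 11.
Insert 799: h=0, slot 0 occupied -> index 1.
Insert 952: h=0, slots 0,1 occupied -> index 4.
Insert 969: h=0, slots 0,1,4 occupied -> index 9.
Insert 765: h=0, slots 0,1,4,9 occupied -> index 16.
Table: [544, 799, ., ., 952, ., ., ., ., 969, ., 164, ., ., ., ., 765]

765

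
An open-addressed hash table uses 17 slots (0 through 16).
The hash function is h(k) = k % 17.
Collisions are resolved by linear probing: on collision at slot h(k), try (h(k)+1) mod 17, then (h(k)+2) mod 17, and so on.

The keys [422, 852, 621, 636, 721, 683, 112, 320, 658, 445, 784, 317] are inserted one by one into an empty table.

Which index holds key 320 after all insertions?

Insert 422: h=14, slot 14 empty -> index 14.
Insert 852: h=2, slot 2 empty -> index 2.
Insert 621: h=9, slot 9 empty -> index 9.
Insert 636: h=7, slot 7 empty -> index 7.
Insert 721: h=7, slot 7 occupied -> index 8.
Insert 683: h=3, slot 3 empty -> index 3.
Insert 112: h=10, slot 10 empty -> index 10.
Insert 320: h=14, slot 14 occupied -> index 15.
Insert 658: h=12, slot 12 empty -> index 12.
Insert 445: h=3, slot 3 occupied -> index 4.
Insert 784: h=2, slots 2,3,4 occupied -> index 5.
Insert 317: h=11, slot 11 empty -> index 11.
Table: [., ., 852, 683, 445, 784, ., 636, 721, 621, 112, 317, 658, ., 422, 320, .]

15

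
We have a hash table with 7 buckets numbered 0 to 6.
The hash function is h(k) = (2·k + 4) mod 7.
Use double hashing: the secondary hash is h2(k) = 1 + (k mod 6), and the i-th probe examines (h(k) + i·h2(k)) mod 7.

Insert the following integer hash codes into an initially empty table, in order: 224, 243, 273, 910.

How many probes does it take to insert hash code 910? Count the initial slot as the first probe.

224: h=4 => slot 4
243: h=0 => slot 0
273: h=4, h2=4, probe 4,1 => slot 1
910: h=4, h2=5, probe 4,2 => slot 2
Table: [243, 273, 910, ., 224, ., .]

2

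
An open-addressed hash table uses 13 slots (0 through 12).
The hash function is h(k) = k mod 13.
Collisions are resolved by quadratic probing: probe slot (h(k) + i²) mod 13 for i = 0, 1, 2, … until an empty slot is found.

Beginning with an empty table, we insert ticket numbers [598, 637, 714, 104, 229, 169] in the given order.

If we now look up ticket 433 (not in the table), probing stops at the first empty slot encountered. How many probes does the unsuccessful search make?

598 hashes to 0; slot 0 is free → place at 0.
637 hashes to 0; 0 taken → place at 1.
714 hashes to 12; slot 12 is free → place at 12.
104 hashes to 0; 0,1 taken → place at 4.
229 hashes to 8; slot 8 is free → place at 8.
169 hashes to 0; 0,1,4 taken → place at 9.
Table: [598, 637, -, -, 104, -, -, -, 229, 169, -, -, 714]
Lookup 433: h=4, probe 4,5 → slot 5 empty, not found.

2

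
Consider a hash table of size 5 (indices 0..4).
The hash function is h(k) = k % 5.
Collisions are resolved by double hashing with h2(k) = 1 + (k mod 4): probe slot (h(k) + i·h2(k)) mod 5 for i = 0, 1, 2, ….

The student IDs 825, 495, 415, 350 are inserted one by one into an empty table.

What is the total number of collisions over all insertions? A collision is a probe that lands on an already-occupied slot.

Insert 825: h=0, slot 0 empty -> index 0.
Insert 495: h=0, h2=4, slot 0 occupied -> index 4.
Insert 415: h=0, h2=4, slots 0,4 occupied -> index 3.
Insert 350: h=0, h2=3, slots 0,3 occupied -> index 1.
Table: [825, 350, -, 415, 495]

5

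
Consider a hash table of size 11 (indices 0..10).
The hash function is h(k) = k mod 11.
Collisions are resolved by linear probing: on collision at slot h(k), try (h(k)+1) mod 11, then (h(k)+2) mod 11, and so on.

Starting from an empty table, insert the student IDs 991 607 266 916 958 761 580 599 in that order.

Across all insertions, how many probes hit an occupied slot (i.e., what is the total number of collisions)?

Insert 991: h=1, slot 1 empty → index 1.
Insert 607: h=2, slot 2 empty → index 2.
Insert 266: h=2, slot 2 occupied → index 3.
Insert 916: h=3, slot 3 occupied → index 4.
Insert 958: h=1, slots 1,2,3,4 occupied → index 5.
Insert 761: h=2, slots 2,3,4,5 occupied → index 6.
Insert 580: h=8, slot 8 empty → index 8.
Insert 599: h=5, slots 5,6 occupied → index 7.
Table: [-, 991, 607, 266, 916, 958, 761, 599, 580, -, -]

12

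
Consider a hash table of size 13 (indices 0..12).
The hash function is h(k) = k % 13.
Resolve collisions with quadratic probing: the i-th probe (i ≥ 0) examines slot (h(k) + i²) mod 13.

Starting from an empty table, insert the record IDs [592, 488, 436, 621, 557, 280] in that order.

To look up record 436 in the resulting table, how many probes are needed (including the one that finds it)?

3

Insert 592: h=7, slot 7 empty → index 7.
Insert 488: h=7, slot 7 occupied → index 8.
Insert 436: h=7, slots 7,8 occupied → index 11.
Insert 621: h=10, slot 10 empty → index 10.
Insert 557: h=11, slot 11 occupied → index 12.
Insert 280: h=7, slots 7,8,11 occupied → index 3.
Table: [—, —, —, 280, —, —, —, 592, 488, —, 621, 436, 557]
Lookup 436: h=7, probe 7,8,11 → found at 11.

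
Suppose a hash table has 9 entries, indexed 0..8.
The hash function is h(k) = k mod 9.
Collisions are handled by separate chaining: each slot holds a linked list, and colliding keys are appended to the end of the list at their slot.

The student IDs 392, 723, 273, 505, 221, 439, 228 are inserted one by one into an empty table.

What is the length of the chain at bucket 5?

392 -> bucket 5
723 -> bucket 3
273 -> bucket 3 (collision)
505 -> bucket 1
221 -> bucket 5 (collision)
439 -> bucket 7
228 -> bucket 3 (collision)
Final buckets:
0: _
1: 505
2: _
3: 723 -> 273 -> 228
4: _
5: 392 -> 221
6: _
7: 439
8: _

2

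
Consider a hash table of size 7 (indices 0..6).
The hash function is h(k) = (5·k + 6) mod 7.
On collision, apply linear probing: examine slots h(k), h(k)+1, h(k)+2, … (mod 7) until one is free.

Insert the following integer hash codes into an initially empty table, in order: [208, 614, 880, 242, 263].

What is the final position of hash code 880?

208 hashes to 3; slot 3 is free → place at 3.
614 hashes to 3; 3 taken → place at 4.
880 hashes to 3; 3,4 taken → place at 5.
242 hashes to 5; 5 taken → place at 6.
263 hashes to 5; 5,6 taken → place at 0.
Table: [263, ., ., 208, 614, 880, 242]

5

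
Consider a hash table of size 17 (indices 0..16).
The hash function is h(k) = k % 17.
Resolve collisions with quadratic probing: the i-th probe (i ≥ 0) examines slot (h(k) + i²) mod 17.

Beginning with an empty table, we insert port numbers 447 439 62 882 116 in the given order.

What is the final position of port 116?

1

Insert 447: h=5, slot 5 empty => index 5.
Insert 439: h=14, slot 14 empty => index 14.
Insert 62: h=11, slot 11 empty => index 11.
Insert 882: h=15, slot 15 empty => index 15.
Insert 116: h=14, slots 14,15 occupied => index 1.
Table: [-, 116, -, -, -, 447, -, -, -, -, -, 62, -, -, 439, 882, -]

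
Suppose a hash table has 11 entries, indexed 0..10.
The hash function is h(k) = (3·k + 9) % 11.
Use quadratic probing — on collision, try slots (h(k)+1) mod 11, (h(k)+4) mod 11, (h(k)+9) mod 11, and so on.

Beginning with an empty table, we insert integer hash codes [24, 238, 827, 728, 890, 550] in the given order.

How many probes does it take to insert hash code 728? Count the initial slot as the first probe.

4

24 hashes to 4; slot 4 is free => place at 4.
238 hashes to 8; slot 8 is free => place at 8.
827 hashes to 4; 4 taken => place at 5.
728 hashes to 4; 4,5,8 taken => place at 2.
890 hashes to 6; slot 6 is free => place at 6.
550 hashes to 9; slot 9 is free => place at 9.
Table: [., ., 728, ., 24, 827, 890, ., 238, 550, .]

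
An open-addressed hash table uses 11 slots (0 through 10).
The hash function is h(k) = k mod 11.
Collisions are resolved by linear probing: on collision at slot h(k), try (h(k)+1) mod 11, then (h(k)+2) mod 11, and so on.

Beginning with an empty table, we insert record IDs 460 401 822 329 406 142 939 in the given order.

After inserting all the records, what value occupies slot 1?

Insert 460: h=9, slot 9 empty => index 9.
Insert 401: h=5, slot 5 empty => index 5.
Insert 822: h=8, slot 8 empty => index 8.
Insert 329: h=10, slot 10 empty => index 10.
Insert 406: h=10, slot 10 occupied => index 0.
Insert 142: h=10, slots 10,0 occupied => index 1.
Insert 939: h=4, slot 4 empty => index 4.
Table: [406, 142, ∅, ∅, 939, 401, ∅, ∅, 822, 460, 329]

142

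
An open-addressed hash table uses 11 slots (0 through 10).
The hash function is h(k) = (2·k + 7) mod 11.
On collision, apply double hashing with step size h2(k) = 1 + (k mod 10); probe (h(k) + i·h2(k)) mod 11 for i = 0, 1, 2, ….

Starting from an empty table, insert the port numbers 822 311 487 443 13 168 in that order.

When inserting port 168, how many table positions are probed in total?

822: h=1 → slot 1
311: h=2 → slot 2
487: h=2, h2=8, probe 2,10 → slot 10
443: h=2, h2=4, probe 2,6 → slot 6
13: h=0 → slot 0
168: h=2, h2=9, probe 2,0,9 → slot 9
Table: [13, 822, 311, ., ., ., 443, ., ., 168, 487]

3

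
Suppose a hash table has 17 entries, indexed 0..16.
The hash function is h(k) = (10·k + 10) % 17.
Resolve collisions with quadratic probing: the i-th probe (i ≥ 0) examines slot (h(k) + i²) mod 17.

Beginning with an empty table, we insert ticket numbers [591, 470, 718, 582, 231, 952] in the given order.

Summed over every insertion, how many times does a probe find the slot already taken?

1

591 hashes to 4; slot 4 is free => place at 4.
470 hashes to 1; slot 1 is free => place at 1.
718 hashes to 16; slot 16 is free => place at 16.
582 hashes to 16; 16 taken => place at 0.
231 hashes to 8; slot 8 is free => place at 8.
952 hashes to 10; slot 10 is free => place at 10.
Table: [582, 470, _, _, 591, _, _, _, 231, _, 952, _, _, _, _, _, 718]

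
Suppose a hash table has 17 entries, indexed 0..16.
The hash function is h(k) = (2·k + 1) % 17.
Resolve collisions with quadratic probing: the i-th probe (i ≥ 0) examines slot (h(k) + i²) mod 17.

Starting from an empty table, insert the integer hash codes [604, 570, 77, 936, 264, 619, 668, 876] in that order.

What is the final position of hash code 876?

1

604 hashes to 2; slot 2 is free -> place at 2.
570 hashes to 2; 2 taken -> place at 3.
77 hashes to 2; 2,3 taken -> place at 6.
936 hashes to 3; 3 taken -> place at 4.
264 hashes to 2; 2,3,6 taken -> place at 11.
619 hashes to 15; slot 15 is free -> place at 15.
668 hashes to 11; 11 taken -> place at 12.
876 hashes to 2; 2,3,6,11 taken -> place at 1.
Table: [—, 876, 604, 570, 936, —, 77, —, —, —, —, 264, 668, —, —, 619, —]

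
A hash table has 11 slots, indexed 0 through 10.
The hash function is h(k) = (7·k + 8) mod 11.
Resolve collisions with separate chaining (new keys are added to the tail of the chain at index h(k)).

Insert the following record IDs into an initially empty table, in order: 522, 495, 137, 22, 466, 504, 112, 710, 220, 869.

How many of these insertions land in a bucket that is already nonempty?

522 → bucket 10
495 → bucket 8
137 → bucket 10 (collision)
22 → bucket 8 (collision)
466 → bucket 3
504 → bucket 5
112 → bucket 0
710 → bucket 6
220 → bucket 8 (collision)
869 → bucket 8 (collision)
Final buckets:
0: 112
1: _
2: _
3: 466
4: _
5: 504
6: 710
7: _
8: 495 -> 22 -> 220 -> 869
9: _
10: 522 -> 137

4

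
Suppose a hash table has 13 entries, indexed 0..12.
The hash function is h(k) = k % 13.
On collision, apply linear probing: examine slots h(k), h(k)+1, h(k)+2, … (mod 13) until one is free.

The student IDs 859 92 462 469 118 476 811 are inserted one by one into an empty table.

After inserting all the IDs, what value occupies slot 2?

859: h=1 -> slot 1
92: h=1, probe 1,2 -> slot 2
462: h=7 -> slot 7
469: h=1, probe 1,2,3 -> slot 3
118: h=1, probe 1,2,3,4 -> slot 4
476: h=8 -> slot 8
811: h=5 -> slot 5
Table: [_, 859, 92, 469, 118, 811, _, 462, 476, _, _, _, _]

92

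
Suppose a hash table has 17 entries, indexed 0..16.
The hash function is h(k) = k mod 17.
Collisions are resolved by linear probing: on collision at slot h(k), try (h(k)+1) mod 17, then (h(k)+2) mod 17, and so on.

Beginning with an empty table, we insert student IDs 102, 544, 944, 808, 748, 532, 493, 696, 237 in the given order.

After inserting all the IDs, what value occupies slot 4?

102 hashes to 0; slot 0 is free => place at 0.
544 hashes to 0; 0 taken => place at 1.
944 hashes to 9; slot 9 is free => place at 9.
808 hashes to 9; 9 taken => place at 10.
748 hashes to 0; 0,1 taken => place at 2.
532 hashes to 5; slot 5 is free => place at 5.
493 hashes to 0; 0,1,2 taken => place at 3.
696 hashes to 16; slot 16 is free => place at 16.
237 hashes to 16; 16,0,1,2,3 taken => place at 4.
Table: [102, 544, 748, 493, 237, 532, ∅, ∅, ∅, 944, 808, ∅, ∅, ∅, ∅, ∅, 696]

237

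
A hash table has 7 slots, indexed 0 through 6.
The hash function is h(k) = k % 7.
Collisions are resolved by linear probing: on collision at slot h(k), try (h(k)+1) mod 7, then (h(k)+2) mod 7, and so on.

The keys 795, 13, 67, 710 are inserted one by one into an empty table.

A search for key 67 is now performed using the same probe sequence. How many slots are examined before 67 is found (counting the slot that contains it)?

2

Insert 795: h=4, slot 4 empty => index 4.
Insert 13: h=6, slot 6 empty => index 6.
Insert 67: h=4, slot 4 occupied => index 5.
Insert 710: h=3, slot 3 empty => index 3.
Table: [-, -, -, 710, 795, 67, 13]
Lookup 67: h=4, probe 4,5 → found at 5.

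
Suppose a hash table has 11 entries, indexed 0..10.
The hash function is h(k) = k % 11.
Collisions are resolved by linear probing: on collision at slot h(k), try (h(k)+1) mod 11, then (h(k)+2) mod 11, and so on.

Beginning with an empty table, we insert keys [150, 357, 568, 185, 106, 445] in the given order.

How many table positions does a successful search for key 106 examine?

Insert 150: h=7, slot 7 empty -> index 7.
Insert 357: h=5, slot 5 empty -> index 5.
Insert 568: h=7, slot 7 occupied -> index 8.
Insert 185: h=9, slot 9 empty -> index 9.
Insert 106: h=7, slots 7,8,9 occupied -> index 10.
Insert 445: h=5, slot 5 occupied -> index 6.
Table: [-, -, -, -, -, 357, 445, 150, 568, 185, 106]
Lookup 106: h=7, probe 7,8,9,10 → found at 10.

4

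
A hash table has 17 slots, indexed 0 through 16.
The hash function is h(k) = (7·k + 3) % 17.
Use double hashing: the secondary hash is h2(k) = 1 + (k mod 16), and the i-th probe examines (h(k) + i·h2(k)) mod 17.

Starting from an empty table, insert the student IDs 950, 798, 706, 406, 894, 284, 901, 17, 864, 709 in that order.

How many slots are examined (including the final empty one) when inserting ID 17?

3

950: h=6 → slot 6
798: h=13 → slot 13
706: h=15 → slot 15
406: h=6, h2=7, probe 6,13,3 → slot 3
894: h=5 → slot 5
284: h=2 → slot 2
901: h=3, h2=6, probe 3,9 → slot 9
17: h=3, h2=2, probe 3,5,7 → slot 7
864: h=16 → slot 16
709: h=2, h2=6, probe 2,8 → slot 8
Table: [., ., 284, 406, ., 894, 950, 17, 709, 901, ., ., ., 798, ., 706, 864]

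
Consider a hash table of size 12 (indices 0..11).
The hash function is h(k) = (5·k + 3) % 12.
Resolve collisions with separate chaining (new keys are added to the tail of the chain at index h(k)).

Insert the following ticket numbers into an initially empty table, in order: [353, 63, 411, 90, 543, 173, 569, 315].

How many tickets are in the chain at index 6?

353 -> bucket 4
63 -> bucket 6
411 -> bucket 6 (collision)
90 -> bucket 9
543 -> bucket 6 (collision)
173 -> bucket 4 (collision)
569 -> bucket 4 (collision)
315 -> bucket 6 (collision)
Final buckets:
0: ∅
1: ∅
2: ∅
3: ∅
4: 353 -> 173 -> 569
5: ∅
6: 63 -> 411 -> 543 -> 315
7: ∅
8: ∅
9: 90
10: ∅
11: ∅

4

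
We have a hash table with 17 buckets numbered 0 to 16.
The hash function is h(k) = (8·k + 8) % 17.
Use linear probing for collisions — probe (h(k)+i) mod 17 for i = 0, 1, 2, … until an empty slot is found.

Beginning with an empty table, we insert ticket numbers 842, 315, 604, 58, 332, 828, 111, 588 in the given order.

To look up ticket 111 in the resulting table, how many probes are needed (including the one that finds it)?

842 hashes to 12; slot 12 is free → place at 12.
315 hashes to 12; 12 taken → place at 13.
604 hashes to 12; 12,13 taken → place at 14.
58 hashes to 13; 13,14 taken → place at 15.
332 hashes to 12; 12,13,14,15 taken → place at 16.
828 hashes to 2; slot 2 is free → place at 2.
111 hashes to 12; 12,13,14,15,16 taken → place at 0.
588 hashes to 3; slot 3 is free → place at 3.
Table: [111, ∅, 828, 588, ∅, ∅, ∅, ∅, ∅, ∅, ∅, ∅, 842, 315, 604, 58, 332]
Lookup 111: h=12, probe 12,13,14,15,16,0 → found at 0.

6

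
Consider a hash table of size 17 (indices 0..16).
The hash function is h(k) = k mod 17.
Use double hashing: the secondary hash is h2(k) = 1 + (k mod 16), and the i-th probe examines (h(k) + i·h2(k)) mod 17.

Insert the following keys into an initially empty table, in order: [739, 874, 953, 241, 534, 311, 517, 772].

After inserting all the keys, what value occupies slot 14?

534

Insert 739: h=8, slot 8 empty => index 8.
Insert 874: h=7, slot 7 empty => index 7.
Insert 953: h=1, slot 1 empty => index 1.
Insert 241: h=3, slot 3 empty => index 3.
Insert 534: h=7, h2=7, slot 7 occupied => index 14.
Insert 311: h=5, slot 5 empty => index 5.
Insert 517: h=7, h2=6, slot 7 occupied => index 13.
Insert 772: h=7, h2=5, slot 7 occupied => index 12.
Table: [-, 953, -, 241, -, 311, -, 874, 739, -, -, -, 772, 517, 534, -, -]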